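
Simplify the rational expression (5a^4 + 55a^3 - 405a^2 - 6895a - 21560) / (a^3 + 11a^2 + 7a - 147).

(5a^2 - 15a - 440)/(a - 3)

Euclidean algorithm in ℚ[a]:
  5a^4 + 55a^3 - 405a^2 - 6895a - 21560 = (5a)(a^3 + 11a^2 + 7a - 147) + (-440a^2 - 6160a - 21560)
  a^3 + 11a^2 + 7a - 147 = (-(1/440)a + 3/440)(-440a^2 - 6160a - 21560) + (0)
Last nonzero remainder: -440a^2 - 6160a - 21560. Dividing through by -440 gives the monic gcd a^2 + 14a + 49.
Cancel a^2 + 14a + 49 from numerator and denominator to get the reduced form.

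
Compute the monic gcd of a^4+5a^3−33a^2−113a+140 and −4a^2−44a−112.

a^2+11a+28

Euclidean algorithm in ℚ[a]:
  a^4+5a^3−33a^2−113a+140 = (−(1/4)a^2+(3/2)a−5/4)(−4a^2−44a−112) + (0)
Last nonzero remainder: −4a^2−44a−112. Dividing through by −4 gives the monic gcd a^2+11a+28.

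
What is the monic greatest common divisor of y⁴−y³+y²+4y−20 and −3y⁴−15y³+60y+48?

y²−4

Apply the Euclidean algorithm:
  y⁴−y³+y²+4y−20 = (−1/3)(−3y⁴−15y³+60y+48) + (−6y³+y²+24y−4)
  −3y⁴−15y³+60y+48 = ((1/2)y+31/12)(−6y³+y²+24y−4) + (−(175/12)y²+175/3)
  −6y³+y²+24y−4 = ((72/175)y−12/175)(−(175/12)y²+175/3) + (0)
Last nonzero remainder: −(175/12)y²+175/3. Dividing through by −175/12 gives the monic gcd y²−4.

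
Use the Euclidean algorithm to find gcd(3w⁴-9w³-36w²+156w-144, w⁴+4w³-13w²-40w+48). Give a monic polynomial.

w²+w-12

Apply the Euclidean algorithm:
  3w⁴-9w³-36w²+156w-144 = (3)(w⁴+4w³-13w²-40w+48) + (-21w³+3w²+276w-288)
  w⁴+4w³-13w²-40w+48 = (-(1/21)w-29/147)(-21w³+3w²+276w-288) + ((36/49)w²+(36/49)w-432/49)
  -21w³+3w²+276w-288 = (-(343/12)w+98/3)((36/49)w²+(36/49)w-432/49) + (0)
Last nonzero remainder: (36/49)w²+(36/49)w-432/49. Dividing through by 36/49 gives the monic gcd w²+w-12.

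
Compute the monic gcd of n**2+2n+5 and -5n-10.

Euclidean algorithm in ℚ[n]:
  n**2+2n+5 = (-(1/5)n)(-5n-10) + (5)
  -5n-10 = (-n-2)(5) + (0)
The last nonzero remainder is the constant 5, so the polynomials are coprime and gcd = 1.

1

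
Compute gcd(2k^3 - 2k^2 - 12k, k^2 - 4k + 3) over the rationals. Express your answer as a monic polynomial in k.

Repeated division with remainder:
  2k^3 - 2k^2 - 12k = (2k + 6)(k^2 - 4k + 3) + (6k - 18)
  k^2 - 4k + 3 = ((1/6)k - 1/6)(6k - 18) + (0)
Last nonzero remainder: 6k - 18. Dividing through by 6 gives the monic gcd k - 3.

k - 3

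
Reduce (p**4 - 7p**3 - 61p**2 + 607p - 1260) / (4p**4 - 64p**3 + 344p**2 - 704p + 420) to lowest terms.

(p**2 + 5p - 36)/(4p**2 - 16p + 12)

Apply the Euclidean algorithm:
  p**4 - 7p**3 - 61p**2 + 607p - 1260 = (1/4)(4p**4 - 64p**3 + 344p**2 - 704p + 420) + (9p**3 - 147p**2 + 783p - 1365)
  4p**4 - 64p**3 + 344p**2 - 704p + 420 = ((4/9)p + 4/27)(9p**3 - 147p**2 + 783p - 1365) + ((160/9)p**2 - (640/3)p + 5600/9)
  9p**3 - 147p**2 + 783p - 1365 = ((81/160)p - 351/160)((160/9)p**2 - (640/3)p + 5600/9) + (0)
Last nonzero remainder: (160/9)p**2 - (640/3)p + 5600/9. Dividing through by 160/9 gives the monic gcd p**2 - 12p + 35.
Cancel p**2 - 12p + 35 from numerator and denominator to get the reduced form.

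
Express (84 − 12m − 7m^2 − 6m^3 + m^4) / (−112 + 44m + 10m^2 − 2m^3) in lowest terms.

(−6 − 3m − m^2)/(8 + 2m)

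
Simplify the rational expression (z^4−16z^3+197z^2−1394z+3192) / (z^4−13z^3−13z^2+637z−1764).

(z^2−5z+114)/(z^2−2z−63)

Euclidean algorithm in ℚ[z]:
  z^4−16z^3+197z^2−1394z+3192 = (z^4−13z^3−13z^2+637z−1764) + (−3z^3+210z^2−2031z+4956)
  z^4−13z^3−13z^2+637z−1764 = (−(1/3)z−19)(−3z^3+210z^2−2031z+4956) + (3300z^2−36300z+92400)
  −3z^3+210z^2−2031z+4956 = (−(1/1100)z+59/1100)(3300z^2−36300z+92400) + (0)
Last nonzero remainder: 3300z^2−36300z+92400. Dividing through by 3300 gives the monic gcd z^2−11z+28.
Cancel z^2−11z+28 from numerator and denominator to get the reduced form.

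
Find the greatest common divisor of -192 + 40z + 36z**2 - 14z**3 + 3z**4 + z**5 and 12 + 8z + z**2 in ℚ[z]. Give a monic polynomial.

By polynomial division,
  z**5 + 3z**4 - 14z**3 + 36z**2 + 40z - 192 = (z**3 - 5z**2 + 14z - 16)(z**2 + 8z + 12) + (0)
The last nonzero remainder z**2 + 8z + 12 is already monic.

12 + 8z + z**2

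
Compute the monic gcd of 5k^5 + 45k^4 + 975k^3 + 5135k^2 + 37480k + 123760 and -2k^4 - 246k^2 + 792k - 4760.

By polynomial division,
  5k^5 + 45k^4 + 975k^3 + 5135k^2 + 37480k + 123760 = (-(5/2)k - 45/2)(-2k^4 - 246k^2 + 792k - 4760) + (360k^3 + 1580k^2 + 43400k + 16660)
  -2k^4 - 246k^2 + 792k - 4760 = (-(1/180)k + 79/3240)(360k^3 + 1580k^2 + 43400k + 16660) + (-(7033/162)k^2 - (14066/81)k - 836927/162)
  360k^3 + 1580k^2 + 43400k + 16660 = (-(58320/7033)k - 22680/7033)(-(7033/162)k^2 - (14066/81)k - 836927/162) + (0)
Last nonzero remainder: -(7033/162)k^2 - (14066/81)k - 836927/162. Dividing through by -7033/162 gives the monic gcd k^2 + 4k + 119.

k^2 + 4k + 119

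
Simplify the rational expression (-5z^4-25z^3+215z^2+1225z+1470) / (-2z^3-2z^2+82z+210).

(5z^2+45z+70)/(2z+10)

Apply the Euclidean algorithm:
  -5z^4-25z^3+215z^2+1225z+1470 = ((5/2)z+10)(-2z^3-2z^2+82z+210) + (30z^2-120z-630)
  -2z^3-2z^2+82z+210 = (-(1/15)z-1/3)(30z^2-120z-630) + (0)
Last nonzero remainder: 30z^2-120z-630. Dividing through by 30 gives the monic gcd z^2-4z-21.
Cancel z^2-4z-21 from numerator and denominator to get the reduced form.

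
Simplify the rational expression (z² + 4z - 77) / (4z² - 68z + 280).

(z + 11)/(4z - 40)

By polynomial division,
  z² + 4z - 77 = (1/4)(4z² - 68z + 280) + (21z - 147)
  4z² - 68z + 280 = ((4/21)z - 40/21)(21z - 147) + (0)
Last nonzero remainder: 21z - 147. Dividing through by 21 gives the monic gcd z - 7.
Cancel z - 7 from numerator and denominator to get the reduced form.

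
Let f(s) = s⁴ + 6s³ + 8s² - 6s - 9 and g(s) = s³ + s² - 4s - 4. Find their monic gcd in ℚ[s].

Repeated division with remainder:
  s⁴ + 6s³ + 8s² - 6s - 9 = (s + 5)(s³ + s² - 4s - 4) + (7s² + 18s + 11)
  s³ + s² - 4s - 4 = ((1/7)s - 11/49)(7s² + 18s + 11) + (-(75/49)s - 75/49)
  7s² + 18s + 11 = (-(343/75)s - 539/75)(-(75/49)s - 75/49) + (0)
Last nonzero remainder: -(75/49)s - 75/49. Dividing through by -75/49 gives the monic gcd s + 1.

s + 1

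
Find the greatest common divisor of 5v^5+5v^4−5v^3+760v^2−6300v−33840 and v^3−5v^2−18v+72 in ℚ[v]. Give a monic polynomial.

v^2−2v−24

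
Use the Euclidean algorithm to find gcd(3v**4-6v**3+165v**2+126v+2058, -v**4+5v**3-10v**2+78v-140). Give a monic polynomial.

Euclidean algorithm in ℚ[v]:
  3v**4-6v**3+165v**2+126v+2058 = (-3)(-v**4+5v**3-10v**2+78v-140) + (9v**3+135v**2+360v+1638)
  -v**4+5v**3-10v**2+78v-140 = (-(1/9)v+20/9)(9v**3+135v**2+360v+1638) + (-270v**2-540v-3780)
  9v**3+135v**2+360v+1638 = (-(1/30)v-13/30)(-270v**2-540v-3780) + (0)
Last nonzero remainder: -270v**2-540v-3780. Dividing through by -270 gives the monic gcd v**2+2v+14.

v**2+2v+14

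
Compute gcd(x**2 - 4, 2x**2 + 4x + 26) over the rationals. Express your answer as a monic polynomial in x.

Euclidean algorithm in ℚ[x]:
  x**2 - 4 = (1/2)(2x**2 + 4x + 26) + (-2x - 17)
  2x**2 + 4x + 26 = (-x + 13/2)(-2x - 17) + (273/2)
  -2x - 17 = (-(4/273)x - 34/273)(273/2) + (0)
The last nonzero remainder is the constant 273/2, so the polynomials are coprime and gcd = 1.

1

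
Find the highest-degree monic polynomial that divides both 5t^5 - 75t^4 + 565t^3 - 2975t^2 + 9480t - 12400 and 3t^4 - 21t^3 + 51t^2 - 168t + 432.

t^2 - 8t + 16

Repeated division with remainder:
  5t^5 - 75t^4 + 565t^3 - 2975t^2 + 9480t - 12400 = ((5/3)t - 40/3)(3t^4 - 21t^3 + 51t^2 - 168t + 432) + (200t^3 - 2015t^2 + 6520t - 6640)
  3t^4 - 21t^3 + 51t^2 - 168t + 432 = ((3/200)t + 369/8000)(200t^3 - 2015t^2 + 6520t - 6640) + ((73827/1600)t^2 - (73827/200)t + 73827/100)
  200t^3 - 2015t^2 + 6520t - 6640 = ((320000/73827)t - 664000/73827)((73827/1600)t^2 - (73827/200)t + 73827/100) + (0)
Last nonzero remainder: (73827/1600)t^2 - (73827/200)t + 73827/100. Dividing through by 73827/1600 gives the monic gcd t^2 - 8t + 16.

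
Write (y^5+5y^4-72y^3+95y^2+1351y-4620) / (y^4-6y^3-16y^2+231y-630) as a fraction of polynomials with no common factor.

(y^3+12y^2-9y-220)/(y^2+y-30)

By polynomial division,
  y^5+5y^4-72y^3+95y^2+1351y-4620 = (y+11)(y^4-6y^3-16y^2+231y-630) + (10y^3+40y^2-560y+2310)
  y^4-6y^3-16y^2+231y-630 = ((1/10)y-1)(10y^3+40y^2-560y+2310) + (80y^2-560y+1680)
  10y^3+40y^2-560y+2310 = ((1/8)y+11/8)(80y^2-560y+1680) + (0)
Last nonzero remainder: 80y^2-560y+1680. Dividing through by 80 gives the monic gcd y^2-7y+21.
Cancel y^2-7y+21 from numerator and denominator to get the reduced form.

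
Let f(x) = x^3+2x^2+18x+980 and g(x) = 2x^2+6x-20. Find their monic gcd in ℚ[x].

By polynomial division,
  x^3+2x^2+18x+980 = ((1/2)x-1/2)(2x^2+6x-20) + (31x+970)
  2x^2+6x-20 = ((2/31)x-1754/961)(31x+970) + (1682160/961)
  31x+970 = ((29791/1682160)x+93217/168216)(1682160/961) + (0)
The last nonzero remainder is the constant 1682160/961, so the polynomials are coprime and gcd = 1.

1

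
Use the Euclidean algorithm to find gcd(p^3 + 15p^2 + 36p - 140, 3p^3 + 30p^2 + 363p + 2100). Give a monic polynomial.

p + 7

By polynomial division,
  p^3 + 15p^2 + 36p - 140 = (1/3)(3p^3 + 30p^2 + 363p + 2100) + (5p^2 - 85p - 840)
  3p^3 + 30p^2 + 363p + 2100 = ((3/5)p + 81/5)(5p^2 - 85p - 840) + (2244p + 15708)
  5p^2 - 85p - 840 = ((5/2244)p - 10/187)(2244p + 15708) + (0)
Last nonzero remainder: 2244p + 15708. Dividing through by 2244 gives the monic gcd p + 7.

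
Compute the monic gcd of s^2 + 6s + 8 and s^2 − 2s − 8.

Repeated division with remainder:
  s^2 + 6s + 8 = (s^2 − 2s − 8) + (8s + 16)
  s^2 − 2s − 8 = ((1/8)s − 1/2)(8s + 16) + (0)
Last nonzero remainder: 8s + 16. Dividing through by 8 gives the monic gcd s + 2.

s + 2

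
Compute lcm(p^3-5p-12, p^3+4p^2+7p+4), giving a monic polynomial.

Repeated division with remainder:
  p^3-5p-12 = (p^3+4p^2+7p+4) + (-4p^2-12p-16)
  p^3+4p^2+7p+4 = (-(1/4)p-1/4)(-4p^2-12p-16) + (0)
Last nonzero remainder: -4p^2-12p-16. Dividing through by -4 gives the monic gcd p^2+3p+4.
Then lcm(f, g) = f·g / gcd(f, g); expanding and making the result monic gives the answer.

p^4+p^3-5p^2-17p-12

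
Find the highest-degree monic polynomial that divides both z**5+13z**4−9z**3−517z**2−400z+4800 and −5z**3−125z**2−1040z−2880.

By polynomial division,
  z**5+13z**4−9z**3−517z**2−400z+4800 = (−(1/5)z**2+(12/5)z−83/5)(−5z**3−125z**2−1040z−2880) + (−672z**2−10752z−43008)
  −5z**3−125z**2−1040z−2880 = ((5/672)z+15/224)(−672z**2−10752z−43008) + (0)
Last nonzero remainder: −672z**2−10752z−43008. Dividing through by −672 gives the monic gcd z**2+16z+64.

z**2+16z+64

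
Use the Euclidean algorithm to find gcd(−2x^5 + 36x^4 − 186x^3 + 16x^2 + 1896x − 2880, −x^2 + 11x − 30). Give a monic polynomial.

x^2 − 11x + 30

By polynomial division,
  −2x^5 + 36x^4 − 186x^3 + 16x^2 + 1896x − 2880 = (2x^3 − 14x^2 − 28x + 96)(−x^2 + 11x − 30) + (0)
Last nonzero remainder: −x^2 + 11x − 30. Dividing through by −1 gives the monic gcd x^2 − 11x + 30.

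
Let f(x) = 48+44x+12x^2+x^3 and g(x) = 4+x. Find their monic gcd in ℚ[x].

4+x

Euclidean algorithm in ℚ[x]:
  x^3+12x^2+44x+48 = (x^2+8x+12)(x+4) + (0)
The last nonzero remainder x+4 is already monic.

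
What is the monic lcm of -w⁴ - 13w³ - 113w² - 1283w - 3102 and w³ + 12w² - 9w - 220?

w⁶ + 14w⁵ + 106w⁴ + 1136w³ + 2125w² - 22558w - 62040

Apply the Euclidean algorithm:
  -w⁴ - 13w³ - 113w² - 1283w - 3102 = (-w - 1)(w³ + 12w² - 9w - 220) + (-110w² - 1512w - 3322)
  w³ + 12w² - 9w - 220 = (-(1/110)w + 48/3025)(-110w² - 1512w - 3322) + (-(46004/3025)w - 46004/275)
  -110w² - 1512w - 3322 = ((166375/23002)w + 456775/23002)(-(46004/3025)w - 46004/275) + (0)
Last nonzero remainder: -(46004/3025)w - 46004/275. Dividing through by -46004/3025 gives the monic gcd w + 11.
Then lcm(f, g) = f·g / gcd(f, g); expanding and making the result monic gives the answer.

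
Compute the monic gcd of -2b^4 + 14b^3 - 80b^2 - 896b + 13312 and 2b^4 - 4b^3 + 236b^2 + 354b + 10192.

Euclidean algorithm in ℚ[b]:
  -2b^4 + 14b^3 - 80b^2 - 896b + 13312 = (-1)(2b^4 - 4b^3 + 236b^2 + 354b + 10192) + (10b^3 + 156b^2 - 542b + 23504)
  2b^4 - 4b^3 + 236b^2 + 354b + 10192 = ((1/5)b - 88/25)(10b^3 + 156b^2 - 542b + 23504) + ((22338/25)b^2 - (156366/25)b + 2323152/25)
  10b^3 + 156b^2 - 542b + 23504 = ((125/11169)b + 2825/11169)((22338/25)b^2 - (156366/25)b + 2323152/25) + (0)
Last nonzero remainder: (22338/25)b^2 - (156366/25)b + 2323152/25. Dividing through by 22338/25 gives the monic gcd b^2 - 7b + 104.

b^2 - 7b + 104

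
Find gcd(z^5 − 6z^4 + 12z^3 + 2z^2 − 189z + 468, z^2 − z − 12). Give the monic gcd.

z^2 − z − 12

Apply the Euclidean algorithm:
  z^5 − 6z^4 + 12z^3 + 2z^2 − 189z + 468 = (z^3 − 5z^2 + 19z − 39)(z^2 − z − 12) + (0)
The last nonzero remainder z^2 − z − 12 is already monic.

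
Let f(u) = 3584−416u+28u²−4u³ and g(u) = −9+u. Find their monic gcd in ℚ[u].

By polynomial division,
  −4u³+28u²−416u+3584 = (−4u²−8u−488)(u−9) + (−808)
  u−9 = (−(1/808)u+9/808)(−808) + (0)
The last nonzero remainder is the constant −808, so the polynomials are coprime and gcd = 1.

1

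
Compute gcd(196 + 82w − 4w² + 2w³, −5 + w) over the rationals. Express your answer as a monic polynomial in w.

1

Repeated division with remainder:
  2w³ − 4w² + 82w + 196 = (2w² + 6w + 112)(w − 5) + (756)
  w − 5 = ((1/756)w − 5/756)(756) + (0)
The last nonzero remainder is the constant 756, so the polynomials are coprime and gcd = 1.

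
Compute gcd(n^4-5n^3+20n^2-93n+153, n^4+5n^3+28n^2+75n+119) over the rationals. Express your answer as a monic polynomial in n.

n^2+n+17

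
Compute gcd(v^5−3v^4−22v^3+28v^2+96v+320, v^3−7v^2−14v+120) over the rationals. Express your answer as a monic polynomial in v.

v^2−v−20

Euclidean algorithm in ℚ[v]:
  v^5−3v^4−22v^3+28v^2+96v+320 = (v^2+4v+20)(v^3−7v^2−14v+120) + (104v^2−104v−2080)
  v^3−7v^2−14v+120 = ((1/104)v−3/52)(104v^2−104v−2080) + (0)
Last nonzero remainder: 104v^2−104v−2080. Dividing through by 104 gives the monic gcd v^2−v−20.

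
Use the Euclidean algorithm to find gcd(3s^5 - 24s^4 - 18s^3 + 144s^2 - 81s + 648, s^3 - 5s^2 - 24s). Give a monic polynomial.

Euclidean algorithm in ℚ[s]:
  3s^5 - 24s^4 - 18s^3 + 144s^2 - 81s + 648 = (3s^2 - 9s + 9)(s^3 - 5s^2 - 24s) + (-27s^2 + 135s + 648)
  s^3 - 5s^2 - 24s = (-(1/27)s)(-27s^2 + 135s + 648) + (0)
Last nonzero remainder: -27s^2 + 135s + 648. Dividing through by -27 gives the monic gcd s^2 - 5s - 24.

s^2 - 5s - 24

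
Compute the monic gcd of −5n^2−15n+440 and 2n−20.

1

By polynomial division,
  −5n^2−15n+440 = (−(5/2)n−65/2)(2n−20) + (−210)
  2n−20 = (−(1/105)n+2/21)(−210) + (0)
The last nonzero remainder is the constant −210, so the polynomials are coprime and gcd = 1.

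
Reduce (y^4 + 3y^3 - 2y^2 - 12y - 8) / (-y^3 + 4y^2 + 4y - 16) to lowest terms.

(-y^2 - 3y - 2)/(y - 4)

Repeated division with remainder:
  y^4 + 3y^3 - 2y^2 - 12y - 8 = (-y - 7)(-y^3 + 4y^2 + 4y - 16) + (30y^2 - 120)
  -y^3 + 4y^2 + 4y - 16 = (-(1/30)y + 2/15)(30y^2 - 120) + (0)
Last nonzero remainder: 30y^2 - 120. Dividing through by 30 gives the monic gcd y^2 - 4.
Cancel y^2 - 4 from numerator and denominator to get the reduced form.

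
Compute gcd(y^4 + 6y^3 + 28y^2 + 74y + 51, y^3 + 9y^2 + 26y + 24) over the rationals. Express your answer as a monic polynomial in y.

Apply the Euclidean algorithm:
  y^4 + 6y^3 + 28y^2 + 74y + 51 = (y − 3)(y^3 + 9y^2 + 26y + 24) + (29y^2 + 128y + 123)
  y^3 + 9y^2 + 26y + 24 = ((1/29)y + 133/841)(29y^2 + 128y + 123) + ((1275/841)y + 3825/841)
  29y^2 + 128y + 123 = ((24389/1275)y + 34481/1275)((1275/841)y + 3825/841) + (0)
Last nonzero remainder: (1275/841)y + 3825/841. Dividing through by 1275/841 gives the monic gcd y + 3.

y + 3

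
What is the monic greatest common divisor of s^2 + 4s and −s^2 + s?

Euclidean algorithm in ℚ[s]:
  s^2 + 4s = (−1)(−s^2 + s) + (5s)
  −s^2 + s = (−(1/5)s + 1/5)(5s) + (0)
Last nonzero remainder: 5s. Dividing through by 5 gives the monic gcd s.

s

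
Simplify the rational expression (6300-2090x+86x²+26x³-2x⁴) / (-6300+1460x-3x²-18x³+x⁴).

(10-2x)/(-10+x)

Euclidean algorithm in ℚ[x]:
  -2x⁴+26x³+86x²-2090x+6300 = (-2)(x⁴-18x³-3x²+1460x-6300) + (-10x³+80x²+830x-6300)
  x⁴-18x³-3x²+1460x-6300 = (-(1/10)x+1)(-10x³+80x²+830x-6300) + (0)
Last nonzero remainder: -10x³+80x²+830x-6300. Dividing through by -10 gives the monic gcd x³-8x²-83x+630.
Cancel x³-8x²-83x+630 from numerator and denominator to get the reduced form.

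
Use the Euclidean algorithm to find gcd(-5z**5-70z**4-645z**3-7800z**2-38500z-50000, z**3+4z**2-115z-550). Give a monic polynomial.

z**2+15z+50

By polynomial division,
  -5z**5-70z**4-645z**3-7800z**2-38500z-50000 = (-5z**2-50z-1020)(z**3+4z**2-115z-550) + (-12220z**2-183300z-611000)
  z**3+4z**2-115z-550 = (-(1/12220)z+11/12220)(-12220z**2-183300z-611000) + (0)
Last nonzero remainder: -12220z**2-183300z-611000. Dividing through by -12220 gives the monic gcd z**2+15z+50.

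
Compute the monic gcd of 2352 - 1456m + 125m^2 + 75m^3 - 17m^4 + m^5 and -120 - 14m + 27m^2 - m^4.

By polynomial division,
  m^5 - 17m^4 + 75m^3 + 125m^2 - 1456m + 2352 = (-m + 17)(-m^4 + 27m^2 - 14m - 120) + (102m^3 - 348m^2 - 1338m + 4392)
  -m^4 + 27m^2 - 14m - 120 = (-(1/102)m - 29/867)(102m^3 - 348m^2 - 1338m + 4392) + ((648/289)m^2 - (4536/289)m + 7776/289)
  102m^3 - 348m^2 - 1338m + 4392 = ((4913/108)m + 17629/108)((648/289)m^2 - (4536/289)m + 7776/289) + (0)
Last nonzero remainder: (648/289)m^2 - (4536/289)m + 7776/289. Dividing through by 648/289 gives the monic gcd m^2 - 7m + 12.

12 - 7m + m^2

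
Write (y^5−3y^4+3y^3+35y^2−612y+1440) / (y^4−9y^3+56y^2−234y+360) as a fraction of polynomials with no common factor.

Euclidean algorithm in ℚ[y]:
  y^5−3y^4+3y^3+35y^2−612y+1440 = (y+6)(y^4−9y^3+56y^2−234y+360) + (y^3−67y^2+432y−720)
  y^4−9y^3+56y^2−234y+360 = (y+58)(y^3−67y^2+432y−720) + (3510y^2−24570y+42120)
  y^3−67y^2+432y−720 = ((1/3510)y−2/117)(3510y^2−24570y+42120) + (0)
Last nonzero remainder: 3510y^2−24570y+42120. Dividing through by 3510 gives the monic gcd y^2−7y+12.
Cancel y^2−7y+12 from numerator and denominator to get the reduced form.

(y^3+4y^2+19y+120)/(y^2−2y+30)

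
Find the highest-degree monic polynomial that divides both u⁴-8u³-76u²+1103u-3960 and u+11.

u+11

By polynomial division,
  u⁴-8u³-76u²+1103u-3960 = (u³-19u²+133u-360)(u+11) + (0)
The last nonzero remainder u+11 is already monic.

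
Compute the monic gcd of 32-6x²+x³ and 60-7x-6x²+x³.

Euclidean algorithm in ℚ[x]:
  x³-6x²+32 = (x³-6x²-7x+60) + (7x-28)
  x³-6x²-7x+60 = ((1/7)x²-(2/7)x-15/7)(7x-28) + (0)
Last nonzero remainder: 7x-28. Dividing through by 7 gives the monic gcd x-4.

-4+x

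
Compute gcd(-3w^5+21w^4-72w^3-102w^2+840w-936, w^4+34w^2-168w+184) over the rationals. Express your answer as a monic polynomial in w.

Repeated division with remainder:
  -3w^5+21w^4-72w^3-102w^2+840w-936 = (-3w+21)(w^4+34w^2-168w+184) + (30w^3-1320w^2+4920w-4800)
  w^4+34w^2-168w+184 = ((1/30)w+22/15)(30w^3-1320w^2+4920w-4800) + (1806w^2-7224w+7224)
  30w^3-1320w^2+4920w-4800 = ((5/301)w-200/301)(1806w^2-7224w+7224) + (0)
Last nonzero remainder: 1806w^2-7224w+7224. Dividing through by 1806 gives the monic gcd w^2-4w+4.

w^2-4w+4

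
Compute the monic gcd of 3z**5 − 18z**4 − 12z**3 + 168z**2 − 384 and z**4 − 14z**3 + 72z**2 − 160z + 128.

Repeated division with remainder:
  3z**5 − 18z**4 − 12z**3 + 168z**2 − 384 = (3z + 24)(z**4 − 14z**3 + 72z**2 − 160z + 128) + (108z**3 − 1080z**2 + 3456z − 3456)
  z**4 − 14z**3 + 72z**2 − 160z + 128 = ((1/108)z − 1/27)(108z**3 − 1080z**2 + 3456z − 3456) + (0)
Last nonzero remainder: 108z**3 − 1080z**2 + 3456z − 3456. Dividing through by 108 gives the monic gcd z**3 − 10z**2 + 32z − 32.

z**3 − 10z**2 + 32z − 32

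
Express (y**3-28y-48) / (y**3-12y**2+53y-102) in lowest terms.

By polynomial division,
  y**3-28y-48 = (y**3-12y**2+53y-102) + (12y**2-81y+54)
  y**3-12y**2+53y-102 = ((1/12)y-7/16)(12y**2-81y+54) + ((209/16)y-627/8)
  12y**2-81y+54 = ((192/209)y-144/209)((209/16)y-627/8) + (0)
Last nonzero remainder: (209/16)y-627/8. Dividing through by 209/16 gives the monic gcd y-6.
Cancel y-6 from numerator and denominator to get the reduced form.

(y**2+6y+8)/(y**2-6y+17)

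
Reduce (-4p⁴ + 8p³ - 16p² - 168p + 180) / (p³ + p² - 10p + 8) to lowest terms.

Apply the Euclidean algorithm:
  -4p⁴ + 8p³ - 16p² - 168p + 180 = (-4p + 12)(p³ + p² - 10p + 8) + (-68p² - 16p + 84)
  p³ + p² - 10p + 8 = (-(1/68)p - 13/1156)(-68p² - 16p + 84) + (-(2585/289)p + 2585/289)
  -68p² - 16p + 84 = ((19652/2585)p + 24276/2585)(-(2585/289)p + 2585/289) + (0)
Last nonzero remainder: -(2585/289)p + 2585/289. Dividing through by -2585/289 gives the monic gcd p - 1.
Cancel p - 1 from numerator and denominator to get the reduced form.

(-4p³ + 4p² - 12p - 180)/(p² + 2p - 8)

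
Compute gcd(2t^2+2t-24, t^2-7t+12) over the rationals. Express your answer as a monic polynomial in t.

t-3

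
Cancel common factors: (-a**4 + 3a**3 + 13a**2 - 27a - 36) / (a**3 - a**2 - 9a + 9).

Repeated division with remainder:
  -a**4 + 3a**3 + 13a**2 - 27a - 36 = (-a + 2)(a**3 - a**2 - 9a + 9) + (6a**2 - 54)
  a**3 - a**2 - 9a + 9 = ((1/6)a - 1/6)(6a**2 - 54) + (0)
Last nonzero remainder: 6a**2 - 54. Dividing through by 6 gives the monic gcd a**2 - 9.
Cancel a**2 - 9 from numerator and denominator to get the reduced form.

(-a**2 + 3a + 4)/(a - 1)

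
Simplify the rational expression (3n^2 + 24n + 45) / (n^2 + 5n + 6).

(3n + 15)/(n + 2)

Apply the Euclidean algorithm:
  3n^2 + 24n + 45 = (3)(n^2 + 5n + 6) + (9n + 27)
  n^2 + 5n + 6 = ((1/9)n + 2/9)(9n + 27) + (0)
Last nonzero remainder: 9n + 27. Dividing through by 9 gives the monic gcd n + 3.
Cancel n + 3 from numerator and denominator to get the reduced form.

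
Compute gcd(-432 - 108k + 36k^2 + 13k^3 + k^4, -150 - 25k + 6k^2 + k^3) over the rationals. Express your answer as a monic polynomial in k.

By polynomial division,
  k^4 + 13k^3 + 36k^2 - 108k - 432 = (k + 7)(k^3 + 6k^2 - 25k - 150) + (19k^2 + 217k + 618)
  k^3 + 6k^2 - 25k - 150 = ((1/19)k - 103/361)(19k^2 + 217k + 618) + ((1584/361)k + 9504/361)
  19k^2 + 217k + 618 = ((6859/1584)k + 37183/1584)((1584/361)k + 9504/361) + (0)
Last nonzero remainder: (1584/361)k + 9504/361. Dividing through by 1584/361 gives the monic gcd k + 6.

6 + k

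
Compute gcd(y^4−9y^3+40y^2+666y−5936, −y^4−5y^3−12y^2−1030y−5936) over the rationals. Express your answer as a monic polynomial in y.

y^3−2y^2+26y+848

Euclidean algorithm in ℚ[y]:
  y^4−9y^3+40y^2+666y−5936 = (−1)(−y^4−5y^3−12y^2−1030y−5936) + (−14y^3+28y^2−364y−11872)
  −y^4−5y^3−12y^2−1030y−5936 = ((1/14)y+1/2)(−14y^3+28y^2−364y−11872) + (0)
Last nonzero remainder: −14y^3+28y^2−364y−11872. Dividing through by −14 gives the monic gcd y^3−2y^2+26y+848.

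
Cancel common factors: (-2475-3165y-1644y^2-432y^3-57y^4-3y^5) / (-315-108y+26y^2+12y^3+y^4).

(-165-123y-33y^2-3y^3)/(-21+4y+y^2)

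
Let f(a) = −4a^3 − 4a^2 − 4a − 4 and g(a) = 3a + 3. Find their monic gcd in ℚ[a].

By polynomial division,
  −4a^3 − 4a^2 − 4a − 4 = (−(4/3)a^2 − 4/3)(3a + 3) + (0)
Last nonzero remainder: 3a + 3. Dividing through by 3 gives the monic gcd a + 1.

a + 1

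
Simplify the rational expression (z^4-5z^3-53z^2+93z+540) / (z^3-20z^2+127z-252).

Euclidean algorithm in ℚ[z]:
  z^4-5z^3-53z^2+93z+540 = (z+15)(z^3-20z^2+127z-252) + (120z^2-1560z+4320)
  z^3-20z^2+127z-252 = ((1/120)z-7/120)(120z^2-1560z+4320) + (0)
Last nonzero remainder: 120z^2-1560z+4320. Dividing through by 120 gives the monic gcd z^2-13z+36.
Cancel z^2-13z+36 from numerator and denominator to get the reduced form.

(z^2+8z+15)/(z-7)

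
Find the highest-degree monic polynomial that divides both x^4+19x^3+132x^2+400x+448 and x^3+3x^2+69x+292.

Apply the Euclidean algorithm:
  x^4+19x^3+132x^2+400x+448 = (x+16)(x^3+3x^2+69x+292) + (15x^2-996x-4224)
  x^3+3x^2+69x+292 = ((1/15)x+347/75)(15x^2-996x-4224) + ((123969/25)x+495876/25)
  15x^2-996x-4224 = ((125/41323)x-8800/41323)((123969/25)x+495876/25) + (0)
Last nonzero remainder: (123969/25)x+495876/25. Dividing through by 123969/25 gives the monic gcd x+4.

x+4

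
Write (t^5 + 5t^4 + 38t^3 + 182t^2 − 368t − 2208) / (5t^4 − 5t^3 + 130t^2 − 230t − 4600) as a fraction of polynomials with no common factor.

(t^2 + t − 12)/(5t − 25)

By polynomial division,
  t^5 + 5t^4 + 38t^3 + 182t^2 − 368t − 2208 = ((1/5)t + 6/5)(5t^4 − 5t^3 + 130t^2 − 230t − 4600) + (18t^3 + 72t^2 + 828t + 3312)
  5t^4 − 5t^3 + 130t^2 − 230t − 4600 = ((5/18)t − 25/18)(18t^3 + 72t^2 + 828t + 3312) + (0)
Last nonzero remainder: 18t^3 + 72t^2 + 828t + 3312. Dividing through by 18 gives the monic gcd t^3 + 4t^2 + 46t + 184.
Cancel t^3 + 4t^2 + 46t + 184 from numerator and denominator to get the reduced form.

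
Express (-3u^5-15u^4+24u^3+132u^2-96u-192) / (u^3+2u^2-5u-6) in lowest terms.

(-3u^3-18u^2+96)/(u+3)

Euclidean algorithm in ℚ[u]:
  -3u^5-15u^4+24u^3+132u^2-96u-192 = (-3u^2-9u+27)(u^3+2u^2-5u-6) + (15u^2-15u-30)
  u^3+2u^2-5u-6 = ((1/15)u+1/5)(15u^2-15u-30) + (0)
Last nonzero remainder: 15u^2-15u-30. Dividing through by 15 gives the monic gcd u^2-u-2.
Cancel u^2-u-2 from numerator and denominator to get the reduced form.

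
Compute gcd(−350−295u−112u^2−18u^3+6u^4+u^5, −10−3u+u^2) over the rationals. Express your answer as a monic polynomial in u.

Apply the Euclidean algorithm:
  u^5+6u^4−18u^3−112u^2−295u−350 = (u^3+9u^2+19u+35)(u^2−3u−10) + (0)
The last nonzero remainder u^2−3u−10 is already monic.

−10−3u+u^2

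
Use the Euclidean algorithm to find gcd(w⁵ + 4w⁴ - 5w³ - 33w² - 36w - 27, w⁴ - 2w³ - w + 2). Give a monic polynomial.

w² + w + 1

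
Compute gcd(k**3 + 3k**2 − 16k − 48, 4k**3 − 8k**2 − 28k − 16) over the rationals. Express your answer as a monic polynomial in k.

Euclidean algorithm in ℚ[k]:
  k**3 + 3k**2 − 16k − 48 = (1/4)(4k**3 − 8k**2 − 28k − 16) + (5k**2 − 9k − 44)
  4k**3 − 8k**2 − 28k − 16 = ((4/5)k − 4/25)(5k**2 − 9k − 44) + ((144/25)k − 576/25)
  5k**2 − 9k − 44 = ((125/144)k + 275/144)((144/25)k − 576/25) + (0)
Last nonzero remainder: (144/25)k − 576/25. Dividing through by 144/25 gives the monic gcd k − 4.

k − 4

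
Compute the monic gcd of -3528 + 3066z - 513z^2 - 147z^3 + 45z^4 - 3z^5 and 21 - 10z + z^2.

Repeated division with remainder:
  -3z^5 + 45z^4 - 147z^3 - 513z^2 + 3066z - 3528 = (-3z^3 + 15z^2 + 66z - 168)(z^2 - 10z + 21) + (0)
The last nonzero remainder z^2 - 10z + 21 is already monic.

21 - 10z + z^2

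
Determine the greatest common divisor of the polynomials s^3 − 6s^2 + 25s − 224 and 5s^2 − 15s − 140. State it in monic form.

s − 7

Euclidean algorithm in ℚ[s]:
  s^3 − 6s^2 + 25s − 224 = ((1/5)s − 3/5)(5s^2 − 15s − 140) + (44s − 308)
  5s^2 − 15s − 140 = ((5/44)s + 5/11)(44s − 308) + (0)
Last nonzero remainder: 44s − 308. Dividing through by 44 gives the monic gcd s − 7.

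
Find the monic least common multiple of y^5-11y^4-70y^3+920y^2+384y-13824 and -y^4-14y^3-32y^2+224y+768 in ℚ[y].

y^7-9y^6-116y^5+1044y^4+3904y^3-35136y^2-36864y+331776

By polynomial division,
  y^5-11y^4-70y^3+920y^2+384y-13824 = (-y+25)(-y^4-14y^3-32y^2+224y+768) + (248y^3+1944y^2-4448y-33024)
  -y^4-14y^3-32y^2+224y+768 = (-(1/248)y-191/7688)(248y^3+1944y^2-4448y-33024) + (-(1575/961)y^2-(18900/961)y-50400/961)
  248y^3+1944y^2-4448y-33024 = (-(238328/1575)y+330584/525)(-(1575/961)y^2-(18900/961)y-50400/961) + (0)
Last nonzero remainder: -(1575/961)y^2-(18900/961)y-50400/961. Dividing through by -1575/961 gives the monic gcd y^2+12y+32.
Then lcm(f, g) = f·g / gcd(f, g); expanding and making the result monic gives the answer.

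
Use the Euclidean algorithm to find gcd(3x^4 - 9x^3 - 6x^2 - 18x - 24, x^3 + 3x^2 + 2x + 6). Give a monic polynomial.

Euclidean algorithm in ℚ[x]:
  3x^4 - 9x^3 - 6x^2 - 18x - 24 = (3x - 18)(x^3 + 3x^2 + 2x + 6) + (42x^2 + 84)
  x^3 + 3x^2 + 2x + 6 = ((1/42)x + 1/14)(42x^2 + 84) + (0)
Last nonzero remainder: 42x^2 + 84. Dividing through by 42 gives the monic gcd x^2 + 2.

x^2 + 2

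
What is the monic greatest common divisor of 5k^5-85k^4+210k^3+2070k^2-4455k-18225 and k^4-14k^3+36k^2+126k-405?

Repeated division with remainder:
  5k^5-85k^4+210k^3+2070k^2-4455k-18225 = (5k-15)(k^4-14k^3+36k^2+126k-405) + (-180k^3+1980k^2-540k-24300)
  k^4-14k^3+36k^2+126k-405 = (-(1/180)k+1/60)(-180k^3+1980k^2-540k-24300) + (0)
Last nonzero remainder: -180k^3+1980k^2-540k-24300. Dividing through by -180 gives the monic gcd k^3-11k^2+3k+135.

k^3-11k^2+3k+135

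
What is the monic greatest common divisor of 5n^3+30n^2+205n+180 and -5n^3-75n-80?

Apply the Euclidean algorithm:
  5n^3+30n^2+205n+180 = (-1)(-5n^3-75n-80) + (30n^2+130n+100)
  -5n^3-75n-80 = (-(1/6)n+13/18)(30n^2+130n+100) + (-(1370/9)n-1370/9)
  30n^2+130n+100 = (-(27/137)n-90/137)(-(1370/9)n-1370/9) + (0)
Last nonzero remainder: -(1370/9)n-1370/9. Dividing through by -1370/9 gives the monic gcd n+1.

n+1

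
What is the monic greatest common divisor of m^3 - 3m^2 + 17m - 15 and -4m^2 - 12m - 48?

1

By polynomial division,
  m^3 - 3m^2 + 17m - 15 = (-(1/4)m + 3/2)(-4m^2 - 12m - 48) + (23m + 57)
  -4m^2 - 12m - 48 = (-(4/23)m - 48/529)(23m + 57) + (-22656/529)
  23m + 57 = (-(12167/22656)m - 10051/7552)(-22656/529) + (0)
The last nonzero remainder is the constant -22656/529, so the polynomials are coprime and gcd = 1.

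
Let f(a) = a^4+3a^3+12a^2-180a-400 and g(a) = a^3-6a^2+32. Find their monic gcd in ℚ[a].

Apply the Euclidean algorithm:
  a^4+3a^3+12a^2-180a-400 = (a+9)(a^3-6a^2+32) + (66a^2-212a-688)
  a^3-6a^2+32 = ((1/66)a-46/1089)(66a^2-212a-688) + ((1600/1089)a+3200/1089)
  66a^2-212a-688 = ((35937/800)a-46827/200)((1600/1089)a+3200/1089) + (0)
Last nonzero remainder: (1600/1089)a+3200/1089. Dividing through by 1600/1089 gives the monic gcd a+2.

a+2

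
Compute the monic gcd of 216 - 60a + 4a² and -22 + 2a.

Repeated division with remainder:
  4a² - 60a + 216 = (2a - 8)(2a - 22) + (40)
  2a - 22 = ((1/20)a - 11/20)(40) + (0)
The last nonzero remainder is the constant 40, so the polynomials are coprime and gcd = 1.

1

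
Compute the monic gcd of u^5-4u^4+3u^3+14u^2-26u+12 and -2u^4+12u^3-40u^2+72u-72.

By polynomial division,
  u^5-4u^4+3u^3+14u^2-26u+12 = (-(1/2)u-1)(-2u^4+12u^3-40u^2+72u-72) + (-5u^3+10u^2+10u-60)
  -2u^4+12u^3-40u^2+72u-72 = ((2/5)u-8/5)(-5u^3+10u^2+10u-60) + (-28u^2+112u-168)
  -5u^3+10u^2+10u-60 = ((5/28)u+5/14)(-28u^2+112u-168) + (0)
Last nonzero remainder: -28u^2+112u-168. Dividing through by -28 gives the monic gcd u^2-4u+6.

u^2-4u+6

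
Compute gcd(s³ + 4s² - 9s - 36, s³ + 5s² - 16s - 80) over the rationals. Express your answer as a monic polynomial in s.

Euclidean algorithm in ℚ[s]:
  s³ + 4s² - 9s - 36 = (s³ + 5s² - 16s - 80) + (-s² + 7s + 44)
  s³ + 5s² - 16s - 80 = (-s - 12)(-s² + 7s + 44) + (112s + 448)
  -s² + 7s + 44 = (-(1/112)s + 11/112)(112s + 448) + (0)
Last nonzero remainder: 112s + 448. Dividing through by 112 gives the monic gcd s + 4.

s + 4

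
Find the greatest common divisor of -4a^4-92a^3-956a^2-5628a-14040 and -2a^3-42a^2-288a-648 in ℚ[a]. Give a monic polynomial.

a^2+15a+54

By polynomial division,
  -4a^4-92a^3-956a^2-5628a-14040 = (2a+4)(-2a^3-42a^2-288a-648) + (-212a^2-3180a-11448)
  -2a^3-42a^2-288a-648 = ((1/106)a+3/53)(-212a^2-3180a-11448) + (0)
Last nonzero remainder: -212a^2-3180a-11448. Dividing through by -212 gives the monic gcd a^2+15a+54.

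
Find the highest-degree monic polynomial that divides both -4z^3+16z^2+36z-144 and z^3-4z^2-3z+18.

z-3

Apply the Euclidean algorithm:
  -4z^3+16z^2+36z-144 = (-4)(z^3-4z^2-3z+18) + (24z-72)
  z^3-4z^2-3z+18 = ((1/24)z^2-(1/24)z-1/4)(24z-72) + (0)
Last nonzero remainder: 24z-72. Dividing through by 24 gives the monic gcd z-3.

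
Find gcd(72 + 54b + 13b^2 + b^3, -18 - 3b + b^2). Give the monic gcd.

Repeated division with remainder:
  b^3 + 13b^2 + 54b + 72 = (b + 16)(b^2 - 3b - 18) + (120b + 360)
  b^2 - 3b - 18 = ((1/120)b - 1/20)(120b + 360) + (0)
Last nonzero remainder: 120b + 360. Dividing through by 120 gives the monic gcd b + 3.

3 + b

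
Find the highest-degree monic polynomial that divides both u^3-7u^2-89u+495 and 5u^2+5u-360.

u+9

Repeated division with remainder:
  u^3-7u^2-89u+495 = ((1/5)u-8/5)(5u^2+5u-360) + (-9u-81)
  5u^2+5u-360 = (-(5/9)u+40/9)(-9u-81) + (0)
Last nonzero remainder: -9u-81. Dividing through by -9 gives the monic gcd u+9.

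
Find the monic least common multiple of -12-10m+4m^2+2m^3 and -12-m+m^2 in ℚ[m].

24+14m-13m^2-2m^3+m^4

Euclidean algorithm in ℚ[m]:
  2m^3+4m^2-10m-12 = (2m+6)(m^2-m-12) + (20m+60)
  m^2-m-12 = ((1/20)m-1/5)(20m+60) + (0)
Last nonzero remainder: 20m+60. Dividing through by 20 gives the monic gcd m+3.
Then lcm(f, g) = f·g / gcd(f, g); expanding and making the result monic gives the answer.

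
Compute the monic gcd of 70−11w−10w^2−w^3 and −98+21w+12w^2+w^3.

Repeated division with remainder:
  −w^3−10w^2−11w+70 = (−1)(w^3+12w^2+21w−98) + (2w^2+10w−28)
  w^3+12w^2+21w−98 = ((1/2)w+7/2)(2w^2+10w−28) + (0)
Last nonzero remainder: 2w^2+10w−28. Dividing through by 2 gives the monic gcd w^2+5w−14.

−14+5w+w^2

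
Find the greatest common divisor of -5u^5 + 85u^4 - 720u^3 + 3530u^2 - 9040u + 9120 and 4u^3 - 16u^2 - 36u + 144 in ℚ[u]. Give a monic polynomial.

u^2 - 7u + 12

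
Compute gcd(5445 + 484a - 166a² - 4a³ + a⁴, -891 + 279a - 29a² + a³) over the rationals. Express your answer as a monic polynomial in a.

By polynomial division,
  a⁴ - 4a³ - 166a² + 484a + 5445 = (a + 25)(a³ - 29a² + 279a - 891) + (280a² - 5600a + 27720)
  a³ - 29a² + 279a - 891 = ((1/280)a - 9/280)(280a² - 5600a + 27720) + (0)
Last nonzero remainder: 280a² - 5600a + 27720. Dividing through by 280 gives the monic gcd a² - 20a + 99.

99 - 20a + a²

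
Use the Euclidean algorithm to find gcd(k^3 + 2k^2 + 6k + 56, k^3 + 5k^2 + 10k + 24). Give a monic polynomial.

k + 4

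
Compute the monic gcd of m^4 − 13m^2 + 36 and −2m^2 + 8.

By polynomial division,
  m^4 − 13m^2 + 36 = (−(1/2)m^2 + 9/2)(−2m^2 + 8) + (0)
Last nonzero remainder: −2m^2 + 8. Dividing through by −2 gives the monic gcd m^2 − 4.

m^2 − 4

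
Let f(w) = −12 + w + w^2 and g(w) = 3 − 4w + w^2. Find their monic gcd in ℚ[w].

Repeated division with remainder:
  w^2 + w − 12 = (w^2 − 4w + 3) + (5w − 15)
  w^2 − 4w + 3 = ((1/5)w − 1/5)(5w − 15) + (0)
Last nonzero remainder: 5w − 15. Dividing through by 5 gives the monic gcd w − 3.

−3 + w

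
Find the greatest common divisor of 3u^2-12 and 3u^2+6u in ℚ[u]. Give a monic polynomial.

u+2

Apply the Euclidean algorithm:
  3u^2-12 = (3u^2+6u) + (-6u-12)
  3u^2+6u = (-(1/2)u)(-6u-12) + (0)
Last nonzero remainder: -6u-12. Dividing through by -6 gives the monic gcd u+2.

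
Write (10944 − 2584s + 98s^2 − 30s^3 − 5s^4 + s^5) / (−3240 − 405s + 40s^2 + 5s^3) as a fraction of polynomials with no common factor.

(−152 + 38s − 4s^2 + s^3)/(45 + 5s)

Euclidean algorithm in ℚ[s]:
  s^5 − 5s^4 − 30s^3 + 98s^2 − 2584s + 10944 = ((1/5)s^2 − (13/5)s + 31)(5s^3 + 40s^2 − 405s − 3240) + (−1547s^2 + 1547s + 111384)
  5s^3 + 40s^2 − 405s − 3240 = (−(5/1547)s − 45/1547)(−1547s^2 + 1547s + 111384) + (0)
Last nonzero remainder: −1547s^2 + 1547s + 111384. Dividing through by −1547 gives the monic gcd s^2 − s − 72.
Cancel s^2 − s − 72 from numerator and denominator to get the reduced form.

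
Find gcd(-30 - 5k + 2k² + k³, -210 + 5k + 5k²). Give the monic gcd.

Euclidean algorithm in ℚ[k]:
  k³ + 2k² - 5k - 30 = ((1/5)k + 1/5)(5k² + 5k - 210) + (36k + 12)
  5k² + 5k - 210 = ((5/36)k + 5/54)(36k + 12) + (-1900/9)
  36k + 12 = (-(81/475)k - 27/475)(-1900/9) + (0)
The last nonzero remainder is the constant -1900/9, so the polynomials are coprime and gcd = 1.

1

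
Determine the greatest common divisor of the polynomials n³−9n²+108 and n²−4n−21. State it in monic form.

Repeated division with remainder:
  n³−9n²+108 = (n−5)(n²−4n−21) + (n+3)
  n²−4n−21 = (n−7)(n+3) + (0)
The last nonzero remainder n+3 is already monic.

n+3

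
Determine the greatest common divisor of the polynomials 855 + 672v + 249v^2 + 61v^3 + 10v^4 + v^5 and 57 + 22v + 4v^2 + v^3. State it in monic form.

Repeated division with remainder:
  v^5 + 10v^4 + 61v^3 + 249v^2 + 672v + 855 = (v^2 + 6v + 15)(v^3 + 4v^2 + 22v + 57) + (0)
The last nonzero remainder v^3 + 4v^2 + 22v + 57 is already monic.

57 + 22v + 4v^2 + v^3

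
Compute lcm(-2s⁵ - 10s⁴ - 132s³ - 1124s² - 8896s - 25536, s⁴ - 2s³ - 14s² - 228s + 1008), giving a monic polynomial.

s⁷ - 5s⁶ + 40s⁵ + 22s⁴ + 412s³ - 18224s² - 20928s + 306432

Apply the Euclidean algorithm:
  -2s⁵ - 10s⁴ - 132s³ - 1124s² - 8896s - 25536 = (-2s - 14)(s⁴ - 2s³ - 14s² - 228s + 1008) + (-188s³ - 1776s² - 10072s - 11424)
  s⁴ - 2s³ - 14s² - 228s + 1008 = (-(1/188)s + 269/4418)(-188s³ - 1776s² - 10072s - 11424) + ((89600/2209)s² + (716800/2209)s + 3763200/2209)
  -188s³ - 1776s² - 10072s - 11424 = (-(103823/22400)s - 37553/5600)((89600/2209)s² + (716800/2209)s + 3763200/2209) + (0)
Last nonzero remainder: (89600/2209)s² + (716800/2209)s + 3763200/2209. Dividing through by 89600/2209 gives the monic gcd s² + 8s + 42.
Then lcm(f, g) = f·g / gcd(f, g); expanding and making the result monic gives the answer.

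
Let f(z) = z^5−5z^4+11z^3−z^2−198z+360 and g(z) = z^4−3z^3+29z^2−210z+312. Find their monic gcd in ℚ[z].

z^2−6z+8

Euclidean algorithm in ℚ[z]:
  z^5−5z^4+11z^3−z^2−198z+360 = (z−2)(z^4−3z^3+29z^2−210z+312) + (−24z^3+267z^2−930z+984)
  z^4−3z^3+29z^2−210z+312 = (−(1/24)z−65/192)(−24z^3+267z^2−930z+984) + ((5161/64)z^2−(15483/32)z+5161/8)
  −24z^3+267z^2−930z+984 = (−(1536/5161)z+7872/5161)((5161/64)z^2−(15483/32)z+5161/8) + (0)
Last nonzero remainder: (5161/64)z^2−(15483/32)z+5161/8. Dividing through by 5161/64 gives the monic gcd z^2−6z+8.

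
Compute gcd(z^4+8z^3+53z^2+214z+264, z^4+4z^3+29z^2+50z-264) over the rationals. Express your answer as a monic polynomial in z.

z^3+6z^2+41z+132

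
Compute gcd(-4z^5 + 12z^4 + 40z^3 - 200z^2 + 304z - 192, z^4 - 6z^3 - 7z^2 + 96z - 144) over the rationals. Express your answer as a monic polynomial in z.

Apply the Euclidean algorithm:
  -4z^5 + 12z^4 + 40z^3 - 200z^2 + 304z - 192 = (-4z - 12)(z^4 - 6z^3 - 7z^2 + 96z - 144) + (-60z^3 + 100z^2 + 880z - 1920)
  z^4 - 6z^3 - 7z^2 + 96z - 144 = (-(1/60)z + 13/180)(-60z^3 + 100z^2 + 880z - 1920) + ((4/9)z^2 + (4/9)z - 16/3)
  -60z^3 + 100z^2 + 880z - 1920 = (-135z + 360)((4/9)z^2 + (4/9)z - 16/3) + (0)
Last nonzero remainder: (4/9)z^2 + (4/9)z - 16/3. Dividing through by 4/9 gives the monic gcd z^2 + z - 12.

z^2 + z - 12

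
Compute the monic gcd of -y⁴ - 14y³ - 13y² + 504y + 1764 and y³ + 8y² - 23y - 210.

y² + 13y + 42

Apply the Euclidean algorithm:
  -y⁴ - 14y³ - 13y² + 504y + 1764 = (-y - 6)(y³ + 8y² - 23y - 210) + (12y² + 156y + 504)
  y³ + 8y² - 23y - 210 = ((1/12)y - 5/12)(12y² + 156y + 504) + (0)
Last nonzero remainder: 12y² + 156y + 504. Dividing through by 12 gives the monic gcd y² + 13y + 42.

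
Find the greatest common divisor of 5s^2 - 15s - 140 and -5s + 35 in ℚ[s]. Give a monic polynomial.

By polynomial division,
  5s^2 - 15s - 140 = (-s - 4)(-5s + 35) + (0)
Last nonzero remainder: -5s + 35. Dividing through by -5 gives the monic gcd s - 7.

s - 7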